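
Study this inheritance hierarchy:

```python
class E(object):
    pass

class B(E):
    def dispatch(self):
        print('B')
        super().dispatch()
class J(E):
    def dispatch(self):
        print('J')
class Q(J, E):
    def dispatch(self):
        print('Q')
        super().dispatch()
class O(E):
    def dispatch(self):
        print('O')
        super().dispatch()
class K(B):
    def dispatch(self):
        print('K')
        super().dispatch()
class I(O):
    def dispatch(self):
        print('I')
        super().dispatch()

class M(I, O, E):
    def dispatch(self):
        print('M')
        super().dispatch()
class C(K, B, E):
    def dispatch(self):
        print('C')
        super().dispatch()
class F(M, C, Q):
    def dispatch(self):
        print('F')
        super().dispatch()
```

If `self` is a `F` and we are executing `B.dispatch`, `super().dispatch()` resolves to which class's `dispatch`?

L[F] = F + merge(L[M], L[C], L[Q], [M C Q])
  take M:  [M I O E object] + [C K B E object] + [Q J E object] + [M C Q]
  take I:  [I O E object] + [C K B E object] + [Q J E object] + [C Q]
  take O:  [O E object] + [C K B E object] + [Q J E object] + [C Q]
  take C:  [E object] + [C K B E object] + [Q J E object] + [C Q]
  take K:  [E object] + [K B E object] + [Q J E object] + [Q]
  take B:  [E object] + [B E object] + [Q J E object] + [Q]
  take Q:  [E object] + [E object] + [Q J E object] + [Q]
  take J:  [E object] + [E object] + [J E object]
  take E:  [E object] + [E object] + [E object]
  take object:  [object] + [object] + [object]
MRO: F M I O C K B Q J E object
super() in B.dispatch on a F instance goes to the class after B in F's MRO: Q.

Q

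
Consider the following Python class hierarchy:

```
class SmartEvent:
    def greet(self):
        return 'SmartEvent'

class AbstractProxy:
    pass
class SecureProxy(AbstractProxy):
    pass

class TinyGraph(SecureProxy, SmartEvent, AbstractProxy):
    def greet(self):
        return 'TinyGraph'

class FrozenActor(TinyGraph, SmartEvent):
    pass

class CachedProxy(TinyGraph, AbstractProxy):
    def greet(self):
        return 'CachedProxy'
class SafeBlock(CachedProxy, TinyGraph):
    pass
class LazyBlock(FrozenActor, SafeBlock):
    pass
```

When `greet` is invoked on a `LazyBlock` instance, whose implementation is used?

L[LazyBlock] = LazyBlock + merge(L[FrozenActor], L[SafeBlock], [FrozenActor SafeBlock])
  take FrozenActor:  [FrozenActor TinyGraph SecureProxy SmartEvent AbstractProxy object] + [SafeBlock CachedProxy TinyGraph SecureProxy SmartEvent AbstractProxy object] + [FrozenActor SafeBlock]
  take SafeBlock:  [TinyGraph SecureProxy SmartEvent AbstractProxy object] + [SafeBlock CachedProxy TinyGraph SecureProxy SmartEvent AbstractProxy object] + [SafeBlock]
  take CachedProxy:  [TinyGraph SecureProxy SmartEvent AbstractProxy object] + [CachedProxy TinyGraph SecureProxy SmartEvent AbstractProxy object]
  take TinyGraph:  [TinyGraph SecureProxy SmartEvent AbstractProxy object] + [TinyGraph SecureProxy SmartEvent AbstractProxy object]
  take SecureProxy:  [SecureProxy SmartEvent AbstractProxy object] + [SecureProxy SmartEvent AbstractProxy object]
  take SmartEvent:  [SmartEvent AbstractProxy object] + [SmartEvent AbstractProxy object]
  take AbstractProxy:  [AbstractProxy object] + [AbstractProxy object]
  take object:  [object] + [object]
MRO: LazyBlock FrozenActor SafeBlock CachedProxy TinyGraph SecureProxy SmartEvent AbstractProxy object
greet is defined in: CachedProxy, SmartEvent, TinyGraph. First along the MRO is CachedProxy.

CachedProxy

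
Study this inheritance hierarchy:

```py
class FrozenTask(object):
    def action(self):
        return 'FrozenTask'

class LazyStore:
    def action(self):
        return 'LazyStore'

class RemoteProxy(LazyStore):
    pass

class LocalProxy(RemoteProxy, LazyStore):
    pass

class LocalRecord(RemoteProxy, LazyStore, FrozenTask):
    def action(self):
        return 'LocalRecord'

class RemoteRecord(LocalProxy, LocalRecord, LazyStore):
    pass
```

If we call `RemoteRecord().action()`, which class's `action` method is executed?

LocalRecord

L[RemoteRecord] = RemoteRecord + merge(L[LocalProxy], L[LocalRecord], L[LazyStore], [LocalProxy LocalRecord LazyStore])
  take LocalProxy:  [LocalProxy RemoteProxy LazyStore object] + [LocalRecord RemoteProxy LazyStore FrozenTask object] + [LazyStore object] + [LocalProxy LocalRecord LazyStore]
  take LocalRecord:  [RemoteProxy LazyStore object] + [LocalRecord RemoteProxy LazyStore FrozenTask object] + [LazyStore object] + [LocalRecord LazyStore]
  take RemoteProxy:  [RemoteProxy LazyStore object] + [RemoteProxy LazyStore FrozenTask object] + [LazyStore object] + [LazyStore]
  take LazyStore:  [LazyStore object] + [LazyStore FrozenTask object] + [LazyStore object] + [LazyStore]
  take FrozenTask:  [object] + [FrozenTask object] + [object]
  take object:  [object] + [object] + [object]
MRO: RemoteRecord LocalProxy LocalRecord RemoteProxy LazyStore FrozenTask object
action is defined in: FrozenTask, LazyStore, LocalRecord. First along the MRO is LocalRecord.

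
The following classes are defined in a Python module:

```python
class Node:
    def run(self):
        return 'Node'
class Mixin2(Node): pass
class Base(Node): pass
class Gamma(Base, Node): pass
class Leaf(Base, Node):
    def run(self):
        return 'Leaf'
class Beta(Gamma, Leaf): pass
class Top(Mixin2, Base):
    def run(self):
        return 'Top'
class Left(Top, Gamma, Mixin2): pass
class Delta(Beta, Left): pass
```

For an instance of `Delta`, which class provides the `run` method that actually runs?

L[Delta] = Delta + merge(L[Beta], L[Left], [Beta Left])
  take Beta:  [Beta Gamma Leaf Base Node object] + [Left Top Gamma Mixin2 Base Node object] + [Beta Left]
  take Left:  [Gamma Leaf Base Node object] + [Left Top Gamma Mixin2 Base Node object] + [Left]
  take Top:  [Gamma Leaf Base Node object] + [Top Gamma Mixin2 Base Node object]
  take Gamma:  [Gamma Leaf Base Node object] + [Gamma Mixin2 Base Node object]
  take Leaf:  [Leaf Base Node object] + [Mixin2 Base Node object]
  take Mixin2:  [Base Node object] + [Mixin2 Base Node object]
  take Base:  [Base Node object] + [Base Node object]
  take Node:  [Node object] + [Node object]
  take object:  [object] + [object]
MRO: Delta Beta Left Top Gamma Leaf Mixin2 Base Node object
run is defined in: Leaf, Node, Top. First along the MRO is Top.

Top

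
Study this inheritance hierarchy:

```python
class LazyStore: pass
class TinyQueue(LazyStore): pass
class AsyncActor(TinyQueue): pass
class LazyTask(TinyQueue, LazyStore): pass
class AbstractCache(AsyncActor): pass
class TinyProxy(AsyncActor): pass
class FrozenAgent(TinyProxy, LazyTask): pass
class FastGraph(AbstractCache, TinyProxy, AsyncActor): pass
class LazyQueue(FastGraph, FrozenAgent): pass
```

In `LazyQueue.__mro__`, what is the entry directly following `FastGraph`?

L[LazyQueue] = LazyQueue + merge(L[FastGraph], L[FrozenAgent], [FastGraph FrozenAgent])
  take FastGraph:  [FastGraph AbstractCache TinyProxy AsyncActor TinyQueue LazyStore object] + [FrozenAgent TinyProxy AsyncActor LazyTask TinyQueue LazyStore object] + [FastGraph FrozenAgent]
  take AbstractCache:  [AbstractCache TinyProxy AsyncActor TinyQueue LazyStore object] + [FrozenAgent TinyProxy AsyncActor LazyTask TinyQueue LazyStore object] + [FrozenAgent]
  take FrozenAgent:  [TinyProxy AsyncActor TinyQueue LazyStore object] + [FrozenAgent TinyProxy AsyncActor LazyTask TinyQueue LazyStore object] + [FrozenAgent]
  take TinyProxy:  [TinyProxy AsyncActor TinyQueue LazyStore object] + [TinyProxy AsyncActor LazyTask TinyQueue LazyStore object]
  take AsyncActor:  [AsyncActor TinyQueue LazyStore object] + [AsyncActor LazyTask TinyQueue LazyStore object]
  take LazyTask:  [TinyQueue LazyStore object] + [LazyTask TinyQueue LazyStore object]
  take TinyQueue:  [TinyQueue LazyStore object] + [TinyQueue LazyStore object]
  take LazyStore:  [LazyStore object] + [LazyStore object]
  take object:  [object] + [object]
MRO: LazyQueue FastGraph AbstractCache FrozenAgent TinyProxy AsyncActor LazyTask TinyQueue LazyStore object
FastGraph is at position 1; next is AbstractCache.

AbstractCache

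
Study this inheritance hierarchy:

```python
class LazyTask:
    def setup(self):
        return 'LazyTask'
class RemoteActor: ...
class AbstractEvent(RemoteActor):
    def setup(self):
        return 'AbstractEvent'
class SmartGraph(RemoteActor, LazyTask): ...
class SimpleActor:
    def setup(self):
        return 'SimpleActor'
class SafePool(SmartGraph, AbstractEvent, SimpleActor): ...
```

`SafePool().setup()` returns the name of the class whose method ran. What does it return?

AbstractEvent

L[SafePool] = SafePool + merge(L[SmartGraph], L[AbstractEvent], L[SimpleActor], [SmartGraph AbstractEvent SimpleActor])
  take SmartGraph:  [SmartGraph RemoteActor LazyTask object] + [AbstractEvent RemoteActor object] + [SimpleActor object] + [SmartGraph AbstractEvent SimpleActor]
  take AbstractEvent:  [RemoteActor LazyTask object] + [AbstractEvent RemoteActor object] + [SimpleActor object] + [AbstractEvent SimpleActor]
  take RemoteActor:  [RemoteActor LazyTask object] + [RemoteActor object] + [SimpleActor object] + [SimpleActor]
  take LazyTask:  [LazyTask object] + [object] + [SimpleActor object] + [SimpleActor]
  take SimpleActor:  [object] + [object] + [SimpleActor object] + [SimpleActor]
  take object:  [object] + [object] + [object]
MRO: SafePool SmartGraph AbstractEvent RemoteActor LazyTask SimpleActor object
setup is defined in: AbstractEvent, LazyTask, SimpleActor. First along the MRO is AbstractEvent.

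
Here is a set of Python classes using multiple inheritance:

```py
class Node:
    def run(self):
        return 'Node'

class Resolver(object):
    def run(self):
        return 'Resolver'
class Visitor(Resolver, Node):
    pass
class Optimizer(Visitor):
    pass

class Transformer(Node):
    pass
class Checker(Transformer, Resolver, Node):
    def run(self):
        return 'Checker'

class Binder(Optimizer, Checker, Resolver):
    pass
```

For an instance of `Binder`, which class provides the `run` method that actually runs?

L[Binder] = Binder + merge(L[Optimizer], L[Checker], L[Resolver], [Optimizer Checker Resolver])
  take Optimizer:  [Optimizer Visitor Resolver Node object] + [Checker Transformer Resolver Node object] + [Resolver object] + [Optimizer Checker Resolver]
  take Visitor:  [Visitor Resolver Node object] + [Checker Transformer Resolver Node object] + [Resolver object] + [Checker Resolver]
  take Checker:  [Resolver Node object] + [Checker Transformer Resolver Node object] + [Resolver object] + [Checker Resolver]
  take Transformer:  [Resolver Node object] + [Transformer Resolver Node object] + [Resolver object] + [Resolver]
  take Resolver:  [Resolver Node object] + [Resolver Node object] + [Resolver object] + [Resolver]
  take Node:  [Node object] + [Node object] + [object]
  take object:  [object] + [object] + [object]
MRO: Binder Optimizer Visitor Checker Transformer Resolver Node object
run is defined in: Checker, Node, Resolver. First along the MRO is Checker.

Checker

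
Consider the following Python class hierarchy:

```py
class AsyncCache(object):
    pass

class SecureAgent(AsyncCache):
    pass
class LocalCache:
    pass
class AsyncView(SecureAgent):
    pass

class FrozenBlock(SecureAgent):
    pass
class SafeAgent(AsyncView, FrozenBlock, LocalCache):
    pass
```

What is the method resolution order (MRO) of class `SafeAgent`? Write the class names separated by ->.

SafeAgent -> AsyncView -> FrozenBlock -> SecureAgent -> AsyncCache -> LocalCache -> object

L[SafeAgent] = SafeAgent + merge(L[AsyncView], L[FrozenBlock], L[LocalCache], [AsyncView FrozenBlock LocalCache])
  take AsyncView:  [AsyncView SecureAgent AsyncCache object] + [FrozenBlock SecureAgent AsyncCache object] + [LocalCache object] + [AsyncView FrozenBlock LocalCache]
  take FrozenBlock:  [SecureAgent AsyncCache object] + [FrozenBlock SecureAgent AsyncCache object] + [LocalCache object] + [FrozenBlock LocalCache]
  take SecureAgent:  [SecureAgent AsyncCache object] + [SecureAgent AsyncCache object] + [LocalCache object] + [LocalCache]
  take AsyncCache:  [AsyncCache object] + [AsyncCache object] + [LocalCache object] + [LocalCache]
  take LocalCache:  [object] + [object] + [LocalCache object] + [LocalCache]
  take object:  [object] + [object] + [object]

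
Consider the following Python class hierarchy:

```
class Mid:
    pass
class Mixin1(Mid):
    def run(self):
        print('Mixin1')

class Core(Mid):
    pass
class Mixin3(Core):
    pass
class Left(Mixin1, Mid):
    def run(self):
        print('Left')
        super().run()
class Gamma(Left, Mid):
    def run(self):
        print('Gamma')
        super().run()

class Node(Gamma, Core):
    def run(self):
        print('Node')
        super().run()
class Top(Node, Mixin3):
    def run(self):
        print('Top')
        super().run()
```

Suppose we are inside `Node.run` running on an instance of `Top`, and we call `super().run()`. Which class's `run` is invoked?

Gamma

L[Top] = Top + merge(L[Node], L[Mixin3], [Node Mixin3])
  take Node:  [Node Gamma Left Mixin1 Core Mid object] + [Mixin3 Core Mid object] + [Node Mixin3]
  take Gamma:  [Gamma Left Mixin1 Core Mid object] + [Mixin3 Core Mid object] + [Mixin3]
  take Left:  [Left Mixin1 Core Mid object] + [Mixin3 Core Mid object] + [Mixin3]
  take Mixin1:  [Mixin1 Core Mid object] + [Mixin3 Core Mid object] + [Mixin3]
  take Mixin3:  [Core Mid object] + [Mixin3 Core Mid object] + [Mixin3]
  take Core:  [Core Mid object] + [Core Mid object]
  take Mid:  [Mid object] + [Mid object]
  take object:  [object] + [object]
MRO: Top Node Gamma Left Mixin1 Mixin3 Core Mid object
super() in Node.run on a Top instance goes to the class after Node in Top's MRO: Gamma.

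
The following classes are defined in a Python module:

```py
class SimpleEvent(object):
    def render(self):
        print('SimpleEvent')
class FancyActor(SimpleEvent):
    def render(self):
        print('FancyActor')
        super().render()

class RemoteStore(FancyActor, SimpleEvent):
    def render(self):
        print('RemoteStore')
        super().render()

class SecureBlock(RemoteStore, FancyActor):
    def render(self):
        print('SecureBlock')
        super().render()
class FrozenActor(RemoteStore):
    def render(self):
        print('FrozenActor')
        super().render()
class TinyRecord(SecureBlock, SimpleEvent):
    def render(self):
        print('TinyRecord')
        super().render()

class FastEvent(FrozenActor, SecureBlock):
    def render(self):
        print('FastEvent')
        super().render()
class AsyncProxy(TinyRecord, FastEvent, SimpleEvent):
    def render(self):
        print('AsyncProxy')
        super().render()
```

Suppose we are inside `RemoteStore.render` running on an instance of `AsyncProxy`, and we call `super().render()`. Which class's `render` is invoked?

FancyActor

L[AsyncProxy] = AsyncProxy + merge(L[TinyRecord], L[FastEvent], L[SimpleEvent], [TinyRecord FastEvent SimpleEvent])
  take TinyRecord:  [TinyRecord SecureBlock RemoteStore FancyActor SimpleEvent object] + [FastEvent FrozenActor SecureBlock RemoteStore FancyActor SimpleEvent object] + [SimpleEvent object] + [TinyRecord FastEvent SimpleEvent]
  take FastEvent:  [SecureBlock RemoteStore FancyActor SimpleEvent object] + [FastEvent FrozenActor SecureBlock RemoteStore FancyActor SimpleEvent object] + [SimpleEvent object] + [FastEvent SimpleEvent]
  take FrozenActor:  [SecureBlock RemoteStore FancyActor SimpleEvent object] + [FrozenActor SecureBlock RemoteStore FancyActor SimpleEvent object] + [SimpleEvent object] + [SimpleEvent]
  take SecureBlock:  [SecureBlock RemoteStore FancyActor SimpleEvent object] + [SecureBlock RemoteStore FancyActor SimpleEvent object] + [SimpleEvent object] + [SimpleEvent]
  take RemoteStore:  [RemoteStore FancyActor SimpleEvent object] + [RemoteStore FancyActor SimpleEvent object] + [SimpleEvent object] + [SimpleEvent]
  take FancyActor:  [FancyActor SimpleEvent object] + [FancyActor SimpleEvent object] + [SimpleEvent object] + [SimpleEvent]
  take SimpleEvent:  [SimpleEvent object] + [SimpleEvent object] + [SimpleEvent object] + [SimpleEvent]
  take object:  [object] + [object] + [object]
MRO: AsyncProxy TinyRecord FastEvent FrozenActor SecureBlock RemoteStore FancyActor SimpleEvent object
super() in RemoteStore.render on a AsyncProxy instance goes to the class after RemoteStore in AsyncProxy's MRO: FancyActor.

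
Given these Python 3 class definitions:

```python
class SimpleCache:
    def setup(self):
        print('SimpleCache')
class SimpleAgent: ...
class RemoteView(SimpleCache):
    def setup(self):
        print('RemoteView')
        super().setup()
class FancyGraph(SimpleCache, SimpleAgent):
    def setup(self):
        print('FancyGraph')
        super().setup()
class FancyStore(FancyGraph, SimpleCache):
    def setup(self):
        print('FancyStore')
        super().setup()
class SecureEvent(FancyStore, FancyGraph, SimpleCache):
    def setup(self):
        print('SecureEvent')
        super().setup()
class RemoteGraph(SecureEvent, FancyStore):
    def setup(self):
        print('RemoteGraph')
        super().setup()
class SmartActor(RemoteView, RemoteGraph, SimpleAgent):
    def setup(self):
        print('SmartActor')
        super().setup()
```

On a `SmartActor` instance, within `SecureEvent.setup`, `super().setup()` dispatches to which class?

FancyStore

L[SmartActor] = SmartActor + merge(L[RemoteView], L[RemoteGraph], L[SimpleAgent], [RemoteView RemoteGraph SimpleAgent])
  take RemoteView:  [RemoteView SimpleCache object] + [RemoteGraph SecureEvent FancyStore FancyGraph SimpleCache SimpleAgent object] + [SimpleAgent object] + [RemoteView RemoteGraph SimpleAgent]
  take RemoteGraph:  [SimpleCache object] + [RemoteGraph SecureEvent FancyStore FancyGraph SimpleCache SimpleAgent object] + [SimpleAgent object] + [RemoteGraph SimpleAgent]
  take SecureEvent:  [SimpleCache object] + [SecureEvent FancyStore FancyGraph SimpleCache SimpleAgent object] + [SimpleAgent object] + [SimpleAgent]
  take FancyStore:  [SimpleCache object] + [FancyStore FancyGraph SimpleCache SimpleAgent object] + [SimpleAgent object] + [SimpleAgent]
  take FancyGraph:  [SimpleCache object] + [FancyGraph SimpleCache SimpleAgent object] + [SimpleAgent object] + [SimpleAgent]
  take SimpleCache:  [SimpleCache object] + [SimpleCache SimpleAgent object] + [SimpleAgent object] + [SimpleAgent]
  take SimpleAgent:  [object] + [SimpleAgent object] + [SimpleAgent object] + [SimpleAgent]
  take object:  [object] + [object] + [object]
MRO: SmartActor RemoteView RemoteGraph SecureEvent FancyStore FancyGraph SimpleCache SimpleAgent object
super() in SecureEvent.setup on a SmartActor instance goes to the class after SecureEvent in SmartActor's MRO: FancyStore.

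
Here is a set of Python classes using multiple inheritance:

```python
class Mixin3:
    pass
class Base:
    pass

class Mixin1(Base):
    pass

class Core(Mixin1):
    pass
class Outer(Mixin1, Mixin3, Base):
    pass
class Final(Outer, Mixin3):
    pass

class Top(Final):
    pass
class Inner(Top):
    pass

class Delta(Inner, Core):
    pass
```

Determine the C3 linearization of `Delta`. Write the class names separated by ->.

Delta -> Inner -> Top -> Final -> Outer -> Core -> Mixin1 -> Mixin3 -> Base -> object

L[Delta] = Delta + merge(L[Inner], L[Core], [Inner Core])
  take Inner:  [Inner Top Final Outer Mixin1 Mixin3 Base object] + [Core Mixin1 Base object] + [Inner Core]
  take Top:  [Top Final Outer Mixin1 Mixin3 Base object] + [Core Mixin1 Base object] + [Core]
  take Final:  [Final Outer Mixin1 Mixin3 Base object] + [Core Mixin1 Base object] + [Core]
  take Outer:  [Outer Mixin1 Mixin3 Base object] + [Core Mixin1 Base object] + [Core]
  take Core:  [Mixin1 Mixin3 Base object] + [Core Mixin1 Base object] + [Core]
  take Mixin1:  [Mixin1 Mixin3 Base object] + [Mixin1 Base object]
  take Mixin3:  [Mixin3 Base object] + [Base object]
  take Base:  [Base object] + [Base object]
  take object:  [object] + [object]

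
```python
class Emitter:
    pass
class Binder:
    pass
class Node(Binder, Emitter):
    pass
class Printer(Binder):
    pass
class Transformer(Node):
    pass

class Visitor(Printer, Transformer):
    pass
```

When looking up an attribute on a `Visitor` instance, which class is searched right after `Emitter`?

L[Visitor] = Visitor + merge(L[Printer], L[Transformer], [Printer Transformer])
  take Printer:  [Printer Binder object] + [Transformer Node Binder Emitter object] + [Printer Transformer]
  take Transformer:  [Binder object] + [Transformer Node Binder Emitter object] + [Transformer]
  take Node:  [Binder object] + [Node Binder Emitter object]
  take Binder:  [Binder object] + [Binder Emitter object]
  take Emitter:  [object] + [Emitter object]
  take object:  [object] + [object]
MRO: Visitor Printer Transformer Node Binder Emitter object
Emitter is at position 5; next is object.

object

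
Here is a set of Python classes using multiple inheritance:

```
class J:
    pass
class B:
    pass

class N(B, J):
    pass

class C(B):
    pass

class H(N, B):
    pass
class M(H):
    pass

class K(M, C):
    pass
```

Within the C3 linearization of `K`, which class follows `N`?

L[K] = K + merge(L[M], L[C], [M C])
  take M:  [M H N B J object] + [C B object] + [M C]
  take H:  [H N B J object] + [C B object] + [C]
  take N:  [N B J object] + [C B object] + [C]
  take C:  [B J object] + [C B object] + [C]
  take B:  [B J object] + [B object]
  take J:  [J object] + [object]
  take object:  [object] + [object]
MRO: K M H N C B J object
N is at position 3; next is C.

C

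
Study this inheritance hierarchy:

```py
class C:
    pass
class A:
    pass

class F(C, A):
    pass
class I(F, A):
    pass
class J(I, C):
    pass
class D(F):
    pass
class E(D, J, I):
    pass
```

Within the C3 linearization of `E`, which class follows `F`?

L[E] = E + merge(L[D], L[J], L[I], [D J I])
  take D:  [D F C A object] + [J I F C A object] + [I F C A object] + [D J I]
  take J:  [F C A object] + [J I F C A object] + [I F C A object] + [J I]
  take I:  [F C A object] + [I F C A object] + [I F C A object] + [I]
  take F:  [F C A object] + [F C A object] + [F C A object]
  take C:  [C A object] + [C A object] + [C A object]
  take A:  [A object] + [A object] + [A object]
  take object:  [object] + [object] + [object]
MRO: E D J I F C A object
F is at position 4; next is C.

C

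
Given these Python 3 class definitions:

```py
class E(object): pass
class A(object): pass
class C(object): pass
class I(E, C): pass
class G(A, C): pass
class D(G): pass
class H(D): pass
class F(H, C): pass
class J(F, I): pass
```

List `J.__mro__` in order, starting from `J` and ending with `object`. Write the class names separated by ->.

J -> F -> H -> D -> G -> A -> I -> E -> C -> object

L[J] = J + merge(L[F], L[I], [F I])
  take F:  [F H D G A C object] + [I E C object] + [F I]
  take H:  [H D G A C object] + [I E C object] + [I]
  take D:  [D G A C object] + [I E C object] + [I]
  take G:  [G A C object] + [I E C object] + [I]
  take A:  [A C object] + [I E C object] + [I]
  take I:  [C object] + [I E C object] + [I]
  take E:  [C object] + [E C object]
  take C:  [C object] + [C object]
  take object:  [object] + [object]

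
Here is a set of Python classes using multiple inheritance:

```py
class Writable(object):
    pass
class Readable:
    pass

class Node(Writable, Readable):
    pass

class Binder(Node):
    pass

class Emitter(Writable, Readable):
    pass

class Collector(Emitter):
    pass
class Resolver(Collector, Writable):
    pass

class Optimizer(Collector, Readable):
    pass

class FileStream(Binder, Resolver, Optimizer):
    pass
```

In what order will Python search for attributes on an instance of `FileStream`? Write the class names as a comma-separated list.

FileStream, Binder, Node, Resolver, Optimizer, Collector, Emitter, Writable, Readable, object

L[FileStream] = FileStream + merge(L[Binder], L[Resolver], L[Optimizer], [Binder Resolver Optimizer])
  take Binder:  [Binder Node Writable Readable object] + [Resolver Collector Emitter Writable Readable object] + [Optimizer Collector Emitter Writable Readable object] + [Binder Resolver Optimizer]
  take Node:  [Node Writable Readable object] + [Resolver Collector Emitter Writable Readable object] + [Optimizer Collector Emitter Writable Readable object] + [Resolver Optimizer]
  take Resolver:  [Writable Readable object] + [Resolver Collector Emitter Writable Readable object] + [Optimizer Collector Emitter Writable Readable object] + [Resolver Optimizer]
  take Optimizer:  [Writable Readable object] + [Collector Emitter Writable Readable object] + [Optimizer Collector Emitter Writable Readable object] + [Optimizer]
  take Collector:  [Writable Readable object] + [Collector Emitter Writable Readable object] + [Collector Emitter Writable Readable object]
  take Emitter:  [Writable Readable object] + [Emitter Writable Readable object] + [Emitter Writable Readable object]
  take Writable:  [Writable Readable object] + [Writable Readable object] + [Writable Readable object]
  take Readable:  [Readable object] + [Readable object] + [Readable object]
  take object:  [object] + [object] + [object]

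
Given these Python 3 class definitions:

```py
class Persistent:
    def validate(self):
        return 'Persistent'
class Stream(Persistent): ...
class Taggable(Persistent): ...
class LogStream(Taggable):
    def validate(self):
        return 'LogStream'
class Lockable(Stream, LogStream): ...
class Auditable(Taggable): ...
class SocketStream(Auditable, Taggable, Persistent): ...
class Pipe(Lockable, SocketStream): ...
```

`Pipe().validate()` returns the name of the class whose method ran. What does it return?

L[Pipe] = Pipe + merge(L[Lockable], L[SocketStream], [Lockable SocketStream])
  take Lockable:  [Lockable Stream LogStream Taggable Persistent object] + [SocketStream Auditable Taggable Persistent object] + [Lockable SocketStream]
  take Stream:  [Stream LogStream Taggable Persistent object] + [SocketStream Auditable Taggable Persistent object] + [SocketStream]
  take LogStream:  [LogStream Taggable Persistent object] + [SocketStream Auditable Taggable Persistent object] + [SocketStream]
  take SocketStream:  [Taggable Persistent object] + [SocketStream Auditable Taggable Persistent object] + [SocketStream]
  take Auditable:  [Taggable Persistent object] + [Auditable Taggable Persistent object]
  take Taggable:  [Taggable Persistent object] + [Taggable Persistent object]
  take Persistent:  [Persistent object] + [Persistent object]
  take object:  [object] + [object]
MRO: Pipe Lockable Stream LogStream SocketStream Auditable Taggable Persistent object
validate is defined in: LogStream, Persistent. First along the MRO is LogStream.

LogStream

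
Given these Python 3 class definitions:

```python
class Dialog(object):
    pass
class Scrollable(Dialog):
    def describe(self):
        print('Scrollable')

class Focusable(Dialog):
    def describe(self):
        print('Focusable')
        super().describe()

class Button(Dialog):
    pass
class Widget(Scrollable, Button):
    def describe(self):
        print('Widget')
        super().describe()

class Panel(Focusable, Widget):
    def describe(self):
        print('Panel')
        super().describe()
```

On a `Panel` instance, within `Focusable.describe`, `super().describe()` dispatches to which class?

L[Panel] = Panel + merge(L[Focusable], L[Widget], [Focusable Widget])
  take Focusable:  [Focusable Dialog object] + [Widget Scrollable Button Dialog object] + [Focusable Widget]
  take Widget:  [Dialog object] + [Widget Scrollable Button Dialog object] + [Widget]
  take Scrollable:  [Dialog object] + [Scrollable Button Dialog object]
  take Button:  [Dialog object] + [Button Dialog object]
  take Dialog:  [Dialog object] + [Dialog object]
  take object:  [object] + [object]
MRO: Panel Focusable Widget Scrollable Button Dialog object
super() in Focusable.describe on a Panel instance goes to the class after Focusable in Panel's MRO: Widget.

Widget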